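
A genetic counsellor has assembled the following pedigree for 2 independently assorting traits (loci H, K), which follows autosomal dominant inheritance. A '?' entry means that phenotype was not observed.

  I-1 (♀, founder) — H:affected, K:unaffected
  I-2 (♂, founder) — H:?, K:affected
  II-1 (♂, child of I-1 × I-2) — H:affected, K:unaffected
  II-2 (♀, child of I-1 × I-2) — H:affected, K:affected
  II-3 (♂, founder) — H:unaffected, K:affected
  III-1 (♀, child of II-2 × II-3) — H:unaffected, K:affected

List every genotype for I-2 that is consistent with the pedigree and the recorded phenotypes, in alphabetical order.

I-2 ∈ {HH Kk, Hh Kk, hh Kk}

H/I-1 aff ·: Hh|HH
H/I-2 ? ·: hh|Hh|HH
H/II-1 aff I-1×I-2: Hh|HH
H/II-2 aff I-1×I-2: Hh
H/II-3 un ·: hh
H/III-1 un II-2×II-3: hh
⇒ H over [I-1,I-2,II-1,II-2,II-3,III-1]: 8 consistent
K/I-1 un ·: kk
K/I-2 aff ·: Kk
K/II-1 un I-1×I-2: kk
K/II-2 aff I-1×I-2: Kk
K/II-3 aff ·: Kk|KK
K/III-1 aff II-2×II-3: Kk|KK
⇒ K over [I-1,I-2,II-1,II-2,II-3,III-1]: 4 consistent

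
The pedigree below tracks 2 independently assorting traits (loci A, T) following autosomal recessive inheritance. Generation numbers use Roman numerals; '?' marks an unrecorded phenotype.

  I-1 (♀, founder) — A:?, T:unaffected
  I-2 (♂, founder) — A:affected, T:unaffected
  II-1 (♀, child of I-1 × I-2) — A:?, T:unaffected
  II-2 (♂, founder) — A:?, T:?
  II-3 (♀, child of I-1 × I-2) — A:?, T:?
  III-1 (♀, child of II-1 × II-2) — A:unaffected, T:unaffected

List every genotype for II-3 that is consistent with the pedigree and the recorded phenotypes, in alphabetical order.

II-3 ∈ {Aa TT, Aa Tt, Aa tt, aa TT, aa Tt, aa tt}

A/I-1 ? ·: AA|Aa|aa
A/I-2 aff ·: aa
A/II-1 ? I-1×I-2: Aa|aa
A/II-2 ? ·: AA|Aa|aa
A/II-3 ? I-1×I-2: Aa|aa
A/III-1 un II-1×II-2: AA|Aa
⇒ A over [I-1,I-2,II-1,II-2,II-3,III-1]: 21 consistent
T/I-1 un ·: TT|Tt
T/I-2 un ·: TT|Tt
T/II-1 un I-1×I-2: TT|Tt
T/II-2 ? ·: TT|Tt|tt
T/II-3 ? I-1×I-2: TT|Tt|tt
T/III-1 un II-1×II-2: TT|Tt
⇒ T over [I-1,I-2,II-1,II-2,II-3,III-1]: 67 consistent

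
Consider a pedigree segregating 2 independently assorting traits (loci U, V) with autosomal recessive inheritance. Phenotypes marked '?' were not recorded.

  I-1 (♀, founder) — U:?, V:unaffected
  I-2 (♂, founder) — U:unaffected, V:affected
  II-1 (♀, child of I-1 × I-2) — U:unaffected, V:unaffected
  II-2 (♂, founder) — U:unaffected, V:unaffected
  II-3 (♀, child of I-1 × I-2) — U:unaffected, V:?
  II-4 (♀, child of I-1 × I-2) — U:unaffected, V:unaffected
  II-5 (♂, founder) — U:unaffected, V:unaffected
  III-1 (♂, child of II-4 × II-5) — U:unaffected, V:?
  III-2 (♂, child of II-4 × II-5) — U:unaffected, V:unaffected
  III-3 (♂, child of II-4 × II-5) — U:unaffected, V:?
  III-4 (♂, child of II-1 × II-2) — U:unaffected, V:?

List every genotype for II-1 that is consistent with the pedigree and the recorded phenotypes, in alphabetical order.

U/I-1 ? ·: UU|Uu|uu
U/I-2 un ·: UU|Uu
U/II-1 un I-1×I-2: UU|Uu
U/II-2 un ·: UU|Uu
U/II-3 un I-1×I-2: UU|Uu
U/II-4 un I-1×I-2: UU|Uu
U/II-5 un ·: UU|Uu
U/III-1 un II-4×II-5: UU|Uu
U/III-2 un II-4×II-5: UU|Uu
U/III-3 un II-4×II-5: UU|Uu
U/III-4 un II-1×II-2: UU|Uu
⇒ U over [I-1,I-2,II-1,II-2,II-3,II-4,II-5,III-1,III-2,III-3,III-4]: 1205 consistent
V/I-1 un ·: VV|Vv
V/I-2 aff ·: vv
V/II-1 un I-1×I-2: Vv
V/II-2 un ·: VV|Vv
V/II-3 ? I-1×I-2: Vv|vv
V/II-4 un I-1×I-2: Vv
V/II-5 un ·: VV|Vv
V/III-1 ? II-4×II-5: VV|Vv|vv
V/III-2 un II-4×II-5: VV|Vv
V/III-3 ? II-4×II-5: VV|Vv|vv
V/III-4 ? II-1×II-2: VV|Vv|vv
⇒ V over [I-1,I-2,II-1,II-2,II-3,II-4,II-5,III-1,III-2,III-3,III-4]: 390 consistent

II-1 ∈ {UU Vv, Uu Vv}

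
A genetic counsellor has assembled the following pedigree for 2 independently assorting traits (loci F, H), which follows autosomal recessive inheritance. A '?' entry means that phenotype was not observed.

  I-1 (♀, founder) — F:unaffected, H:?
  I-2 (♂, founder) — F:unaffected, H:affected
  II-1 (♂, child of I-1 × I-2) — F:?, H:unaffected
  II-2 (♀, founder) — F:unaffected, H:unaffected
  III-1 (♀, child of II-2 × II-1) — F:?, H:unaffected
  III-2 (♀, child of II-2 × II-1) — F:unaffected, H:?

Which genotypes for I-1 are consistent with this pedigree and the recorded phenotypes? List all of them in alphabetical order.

F/I-1 un ·: FF|Ff
F/I-2 un ·: FF|Ff
F/II-1 ? I-1×I-2: FF|Ff|ff
F/II-2 un ·: FF|Ff
F/III-1 ? II-2×II-1: FF|Ff|ff
F/III-2 un II-2×II-1: FF|Ff
⇒ F over [I-1,I-2,II-1,II-2,III-1,III-2]: 53 consistent
H/I-1 ? ·: HH|Hh
H/I-2 aff ·: hh
H/II-1 un I-1×I-2: Hh
H/II-2 un ·: HH|Hh
H/III-1 un II-2×II-1: HH|Hh
H/III-2 ? II-2×II-1: HH|Hh|hh
⇒ H over [I-1,I-2,II-1,II-2,III-1,III-2]: 20 consistent

I-1 ∈ {FF HH, FF Hh, Ff HH, Ff Hh}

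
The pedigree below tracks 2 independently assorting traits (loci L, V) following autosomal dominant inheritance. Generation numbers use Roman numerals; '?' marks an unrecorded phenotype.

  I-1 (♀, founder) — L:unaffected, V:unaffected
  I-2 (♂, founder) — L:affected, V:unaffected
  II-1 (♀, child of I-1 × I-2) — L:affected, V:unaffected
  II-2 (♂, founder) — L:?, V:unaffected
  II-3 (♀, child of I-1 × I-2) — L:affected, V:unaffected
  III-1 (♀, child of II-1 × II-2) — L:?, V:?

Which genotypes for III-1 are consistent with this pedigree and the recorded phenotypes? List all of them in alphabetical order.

III-1 ∈ {LL vv, Ll vv, ll vv}

L/I-1 un ·: ll
L/I-2 aff ·: Ll|LL
L/II-1 aff I-1×I-2: Ll
L/II-2 ? ·: ll|Ll|LL
L/II-3 aff I-1×I-2: Ll
L/III-1 ? II-1×II-2: ll|Ll|LL
⇒ L over [I-1,I-2,II-1,II-2,II-3,III-1]: 14 consistent
V/I-1 un ·: vv
V/I-2 un ·: vv
V/II-1 un I-1×I-2: vv
V/II-2 un ·: vv
V/II-3 un I-1×I-2: vv
V/III-1 ? II-1×II-2: vv
⇒ V over [I-1,I-2,II-1,II-2,II-3,III-1]: 1 consistent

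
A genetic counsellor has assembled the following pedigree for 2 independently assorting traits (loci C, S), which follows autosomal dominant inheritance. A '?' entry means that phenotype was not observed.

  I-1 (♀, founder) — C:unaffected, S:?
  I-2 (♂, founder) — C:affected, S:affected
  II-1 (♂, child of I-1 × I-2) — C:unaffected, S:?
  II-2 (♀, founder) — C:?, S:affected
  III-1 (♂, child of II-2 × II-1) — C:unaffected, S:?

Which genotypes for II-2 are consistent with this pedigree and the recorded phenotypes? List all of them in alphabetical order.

C/I-1 un ·: cc
C/I-2 aff ·: Cc
C/II-1 un I-1×I-2: cc
C/II-2 ? ·: cc|Cc
C/III-1 un II-2×II-1: cc
⇒ C over [I-1,I-2,II-1,II-2,III-1]: 2 consistent
S/I-1 ? ·: ss|Ss|SS
S/I-2 aff ·: Ss|SS
S/II-1 ? I-1×I-2: ss|Ss|SS
S/II-2 aff ·: Ss|SS
S/III-1 ? II-2×II-1: ss|Ss|SS
⇒ S over [I-1,I-2,II-1,II-2,III-1]: 43 consistent

II-2 ∈ {Cc SS, Cc Ss, cc SS, cc Ss}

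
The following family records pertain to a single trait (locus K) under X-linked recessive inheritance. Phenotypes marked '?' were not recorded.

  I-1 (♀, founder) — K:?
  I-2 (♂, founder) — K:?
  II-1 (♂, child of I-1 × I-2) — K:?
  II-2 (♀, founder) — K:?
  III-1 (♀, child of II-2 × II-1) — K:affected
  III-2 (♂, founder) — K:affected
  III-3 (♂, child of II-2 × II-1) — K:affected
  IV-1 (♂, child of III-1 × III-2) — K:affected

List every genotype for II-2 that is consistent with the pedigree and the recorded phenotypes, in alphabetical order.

II-2 ∈ {X^KX^k, X^kX^k}

K/I-1 ? ·: X^KX^k|X^kX^k
K/I-2 ? ·: X^KY|X^kY
K/II-1 ? I-1×I-2: X^kY
K/II-2 ? ·: X^KX^k|X^kX^k
K/III-1 aff II-2×II-1: X^kX^k
K/III-2 aff ·: X^kY
K/III-3 aff II-2×II-1: X^kY
K/IV-1 aff III-1×III-2: X^kY
⇒ K over [I-1,I-2,II-1,II-2,III-1,III-2,III-3,IV-1]: 8 consistent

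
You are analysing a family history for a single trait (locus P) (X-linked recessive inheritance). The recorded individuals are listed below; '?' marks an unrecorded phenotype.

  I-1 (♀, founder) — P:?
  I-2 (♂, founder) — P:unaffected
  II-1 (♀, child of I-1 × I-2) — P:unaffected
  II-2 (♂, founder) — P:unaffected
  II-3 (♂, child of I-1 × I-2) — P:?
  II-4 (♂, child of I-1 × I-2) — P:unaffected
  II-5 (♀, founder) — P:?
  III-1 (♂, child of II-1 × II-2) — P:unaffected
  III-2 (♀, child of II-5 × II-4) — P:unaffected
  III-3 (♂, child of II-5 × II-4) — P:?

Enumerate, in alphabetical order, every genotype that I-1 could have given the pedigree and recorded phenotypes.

P/I-1 ? ·: X^PX^P|X^PX^p
P/I-2 un ·: X^PY
P/II-1 un I-1×I-2: X^PX^P|X^PX^p
P/II-2 un ·: X^PY
P/II-3 ? I-1×I-2: X^PY|X^pY
P/II-4 un I-1×I-2: X^PY
P/II-5 ? ·: X^PX^P|X^PX^p|X^pX^p
P/III-1 un II-1×II-2: X^PY
P/III-2 un II-5×II-4: X^PX^P|X^PX^p
P/III-3 ? II-5×II-4: X^PY|X^pY
⇒ P over [I-1,I-2,II-1,II-2,II-3,II-4,II-5,III-1,III-2,III-3]: 30 consistent

I-1 ∈ {X^PX^P, X^PX^p}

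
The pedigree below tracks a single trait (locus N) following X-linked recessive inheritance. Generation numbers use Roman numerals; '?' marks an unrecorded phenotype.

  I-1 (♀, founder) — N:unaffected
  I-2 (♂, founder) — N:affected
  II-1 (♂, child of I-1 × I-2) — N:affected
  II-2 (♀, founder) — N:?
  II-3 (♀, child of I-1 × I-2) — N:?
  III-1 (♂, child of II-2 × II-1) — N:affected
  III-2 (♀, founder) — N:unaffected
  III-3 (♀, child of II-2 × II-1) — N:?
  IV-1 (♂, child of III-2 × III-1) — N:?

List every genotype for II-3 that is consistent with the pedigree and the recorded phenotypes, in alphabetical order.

N/I-1 un ·: X^NX^n
N/I-2 aff ·: X^nY
N/II-1 aff I-1×I-2: X^nY
N/II-2 ? ·: X^NX^n|X^nX^n
N/II-3 ? I-1×I-2: X^NX^n|X^nX^n
N/III-1 aff II-2×II-1: X^nY
N/III-2 un ·: X^NX^N|X^NX^n
N/III-3 ? II-2×II-1: X^NX^n|X^nX^n
N/IV-1 ? III-2×III-1: X^NY|X^nY
⇒ N over [I-1,I-2,II-1,II-2,II-3,III-1,III-2,III-3,IV-1]: 18 consistent

II-3 ∈ {X^NX^n, X^nX^n}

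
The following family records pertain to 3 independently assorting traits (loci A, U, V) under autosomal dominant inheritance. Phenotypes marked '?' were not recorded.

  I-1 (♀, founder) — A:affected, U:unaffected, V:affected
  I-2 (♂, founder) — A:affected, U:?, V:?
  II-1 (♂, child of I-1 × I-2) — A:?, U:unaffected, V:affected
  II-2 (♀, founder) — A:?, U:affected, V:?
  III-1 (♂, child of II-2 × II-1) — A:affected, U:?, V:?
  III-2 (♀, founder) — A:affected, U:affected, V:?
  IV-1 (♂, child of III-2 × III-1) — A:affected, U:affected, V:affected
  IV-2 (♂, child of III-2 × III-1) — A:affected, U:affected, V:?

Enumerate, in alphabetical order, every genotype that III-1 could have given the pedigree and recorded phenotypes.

A/I-1 aff ·: Aa|AA
A/I-2 aff ·: Aa|AA
A/II-1 ? I-1×I-2: aa|Aa|AA
A/II-2 ? ·: aa|Aa|AA
A/III-1 aff II-2×II-1: Aa|AA
A/III-2 aff ·: Aa|AA
A/IV-1 aff III-2×III-1: Aa|AA
A/IV-2 aff III-2×III-1: Aa|AA
⇒ A over [I-1,I-2,II-1,II-2,III-1,III-2,IV-1,IV-2]: 222 consistent
U/I-1 un ·: uu
U/I-2 ? ·: uu|Uu
U/II-1 un I-1×I-2: uu
U/II-2 aff ·: Uu|UU
U/III-1 ? II-2×II-1: uu|Uu
U/III-2 aff ·: Uu|UU
U/IV-1 aff III-2×III-1: Uu|UU
U/IV-2 aff III-2×III-1: Uu|UU
⇒ U over [I-1,I-2,II-1,II-2,III-1,III-2,IV-1,IV-2]: 36 consistent
V/I-1 aff ·: Vv|VV
V/I-2 ? ·: vv|Vv|VV
V/II-1 aff I-1×I-2: Vv|VV
V/II-2 ? ·: vv|Vv|VV
V/III-1 ? II-2×II-1: vv|Vv|VV
V/III-2 ? ·: vv|Vv|VV
V/IV-1 aff III-2×III-1: Vv|VV
V/IV-2 ? III-2×III-1: vv|Vv|VV
⇒ V over [I-1,I-2,II-1,II-2,III-1,III-2,IV-1,IV-2]: 414 consistent

III-1 ∈ {AA Uu VV, AA Uu Vv, AA Uu vv, AA uu VV, AA uu Vv, AA uu vv, Aa Uu VV, Aa Uu Vv, Aa Uu vv, Aa uu VV, Aa uu Vv, Aa uu vv}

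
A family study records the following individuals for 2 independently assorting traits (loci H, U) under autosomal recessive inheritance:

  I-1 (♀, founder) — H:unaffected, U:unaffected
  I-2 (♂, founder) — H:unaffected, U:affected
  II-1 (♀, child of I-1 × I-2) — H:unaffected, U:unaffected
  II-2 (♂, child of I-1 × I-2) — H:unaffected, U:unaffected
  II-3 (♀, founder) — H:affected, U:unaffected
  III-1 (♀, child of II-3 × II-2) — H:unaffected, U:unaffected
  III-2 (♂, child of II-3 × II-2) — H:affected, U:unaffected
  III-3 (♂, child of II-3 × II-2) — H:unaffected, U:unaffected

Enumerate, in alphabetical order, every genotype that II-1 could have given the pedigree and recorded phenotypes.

II-1 ∈ {HH Uu, Hh Uu}

H/I-1 un ·: HH|Hh
H/I-2 un ·: HH|Hh
H/II-1 un I-1×I-2: HH|Hh
H/II-2 un I-1×I-2: Hh
H/II-3 aff ·: hh
H/III-1 un II-3×II-2: Hh
H/III-2 aff II-3×II-2: hh
H/III-3 un II-3×II-2: Hh
⇒ H over [I-1,I-2,II-1,II-2,II-3,III-1,III-2,III-3]: 6 consistent
U/I-1 un ·: UU|Uu
U/I-2 aff ·: uu
U/II-1 un I-1×I-2: Uu
U/II-2 un I-1×I-2: Uu
U/II-3 un ·: UU|Uu
U/III-1 un II-3×II-2: UU|Uu
U/III-2 un II-3×II-2: UU|Uu
U/III-3 un II-3×II-2: UU|Uu
⇒ U over [I-1,I-2,II-1,II-2,II-3,III-1,III-2,III-3]: 32 consistent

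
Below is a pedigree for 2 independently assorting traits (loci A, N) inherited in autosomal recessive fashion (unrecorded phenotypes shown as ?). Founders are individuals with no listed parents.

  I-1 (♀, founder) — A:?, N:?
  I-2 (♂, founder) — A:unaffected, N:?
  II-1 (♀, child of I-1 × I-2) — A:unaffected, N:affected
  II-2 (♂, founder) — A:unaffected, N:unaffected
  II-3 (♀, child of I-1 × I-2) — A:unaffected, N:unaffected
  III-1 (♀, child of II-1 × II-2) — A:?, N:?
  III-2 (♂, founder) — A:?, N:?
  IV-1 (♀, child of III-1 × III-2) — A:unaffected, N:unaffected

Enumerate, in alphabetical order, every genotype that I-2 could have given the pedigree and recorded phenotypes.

A/I-1 ? ·: AA|Aa|aa
A/I-2 un ·: AA|Aa
A/II-1 un I-1×I-2: AA|Aa
A/II-2 un ·: AA|Aa
A/II-3 un I-1×I-2: AA|Aa
A/III-1 ? II-1×II-2: AA|Aa|aa
A/III-2 ? ·: AA|Aa|aa
A/IV-1 un III-1×III-2: AA|Aa
⇒ A over [I-1,I-2,II-1,II-2,II-3,III-1,III-2,IV-1]: 251 consistent
N/I-1 ? ·: Nn|nn
N/I-2 ? ·: Nn|nn
N/II-1 aff I-1×I-2: nn
N/II-2 un ·: NN|Nn
N/II-3 un I-1×I-2: NN|Nn
N/III-1 ? II-1×II-2: Nn|nn
N/III-2 ? ·: NN|Nn|nn
N/IV-1 un III-1×III-2: NN|Nn
⇒ N over [I-1,I-2,II-1,II-2,II-3,III-1,III-2,IV-1]: 48 consistent

I-2 ∈ {AA Nn, AA nn, Aa Nn, Aa nn}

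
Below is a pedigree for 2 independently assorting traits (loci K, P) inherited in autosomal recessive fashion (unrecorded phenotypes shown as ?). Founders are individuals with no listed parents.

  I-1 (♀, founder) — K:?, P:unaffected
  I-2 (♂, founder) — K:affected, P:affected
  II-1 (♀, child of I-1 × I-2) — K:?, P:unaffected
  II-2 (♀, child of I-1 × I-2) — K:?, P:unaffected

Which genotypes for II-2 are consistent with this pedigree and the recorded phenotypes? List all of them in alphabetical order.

K/I-1 ? ·: KK|Kk|kk
K/I-2 aff ·: kk
K/II-1 ? I-1×I-2: Kk|kk
K/II-2 ? I-1×I-2: Kk|kk
⇒ K over [I-1,I-2,II-1,II-2]: 6 consistent
P/I-1 un ·: PP|Pp
P/I-2 aff ·: pp
P/II-1 un I-1×I-2: Pp
P/II-2 un I-1×I-2: Pp
⇒ P over [I-1,I-2,II-1,II-2]: 2 consistent

II-2 ∈ {Kk Pp, kk Pp}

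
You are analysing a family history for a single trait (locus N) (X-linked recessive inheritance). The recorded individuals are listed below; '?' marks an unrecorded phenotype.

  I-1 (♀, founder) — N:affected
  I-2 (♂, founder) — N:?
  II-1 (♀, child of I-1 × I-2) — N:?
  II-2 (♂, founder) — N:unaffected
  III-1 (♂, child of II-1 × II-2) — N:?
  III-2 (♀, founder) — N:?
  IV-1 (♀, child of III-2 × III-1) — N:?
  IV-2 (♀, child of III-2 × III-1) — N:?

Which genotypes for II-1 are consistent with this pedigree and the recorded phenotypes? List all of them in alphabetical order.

N/I-1 aff ·: X^nX^n
N/I-2 ? ·: X^NY|X^nY
N/II-1 ? I-1×I-2: X^NX^n|X^nX^n
N/II-2 un ·: X^NY
N/III-1 ? II-1×II-2: X^NY|X^nY
N/III-2 ? ·: X^NX^N|X^NX^n|X^nX^n
N/IV-1 ? III-2×III-1: X^NX^N|X^NX^n|X^nX^n
N/IV-2 ? III-2×III-1: X^NX^N|X^NX^n|X^nX^n
⇒ N over [I-1,I-2,II-1,II-2,III-1,III-2,IV-1,IV-2]: 18 consistent

II-1 ∈ {X^NX^n, X^nX^n}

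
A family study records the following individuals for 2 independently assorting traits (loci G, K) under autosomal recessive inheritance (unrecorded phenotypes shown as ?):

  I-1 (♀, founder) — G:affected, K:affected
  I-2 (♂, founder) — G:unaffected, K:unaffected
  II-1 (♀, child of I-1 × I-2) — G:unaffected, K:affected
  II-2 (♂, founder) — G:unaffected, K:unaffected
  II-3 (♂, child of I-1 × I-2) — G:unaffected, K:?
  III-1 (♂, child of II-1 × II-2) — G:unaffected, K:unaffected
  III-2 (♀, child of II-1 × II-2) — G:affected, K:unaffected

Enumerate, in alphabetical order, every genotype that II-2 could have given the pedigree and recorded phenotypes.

G/I-1 aff ·: gg
G/I-2 un ·: GG|Gg
G/II-1 un I-1×I-2: Gg
G/II-2 un ·: Gg
G/II-3 un I-1×I-2: Gg
G/III-1 un II-1×II-2: GG|Gg
G/III-2 aff II-1×II-2: gg
⇒ G over [I-1,I-2,II-1,II-2,II-3,III-1,III-2]: 4 consistent
K/I-1 aff ·: kk
K/I-2 un ·: Kk
K/II-1 aff I-1×I-2: kk
K/II-2 un ·: KK|Kk
K/II-3 ? I-1×I-2: Kk|kk
K/III-1 un II-1×II-2: Kk
K/III-2 un II-1×II-2: Kk
⇒ K over [I-1,I-2,II-1,II-2,II-3,III-1,III-2]: 4 consistent

II-2 ∈ {Gg KK, Gg Kk}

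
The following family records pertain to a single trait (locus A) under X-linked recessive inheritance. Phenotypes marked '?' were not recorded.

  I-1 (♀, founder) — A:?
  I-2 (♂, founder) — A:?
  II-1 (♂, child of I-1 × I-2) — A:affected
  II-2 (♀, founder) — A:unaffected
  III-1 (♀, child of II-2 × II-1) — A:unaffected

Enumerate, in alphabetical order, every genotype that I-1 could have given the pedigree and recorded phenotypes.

I-1 ∈ {X^AX^a, X^aX^a}

A/I-1 ? ·: X^AX^a|X^aX^a
A/I-2 ? ·: X^AY|X^aY
A/II-1 aff I-1×I-2: X^aY
A/II-2 un ·: X^AX^A|X^AX^a
A/III-1 un II-2×II-1: X^AX^a
⇒ A over [I-1,I-2,II-1,II-2,III-1]: 8 consistent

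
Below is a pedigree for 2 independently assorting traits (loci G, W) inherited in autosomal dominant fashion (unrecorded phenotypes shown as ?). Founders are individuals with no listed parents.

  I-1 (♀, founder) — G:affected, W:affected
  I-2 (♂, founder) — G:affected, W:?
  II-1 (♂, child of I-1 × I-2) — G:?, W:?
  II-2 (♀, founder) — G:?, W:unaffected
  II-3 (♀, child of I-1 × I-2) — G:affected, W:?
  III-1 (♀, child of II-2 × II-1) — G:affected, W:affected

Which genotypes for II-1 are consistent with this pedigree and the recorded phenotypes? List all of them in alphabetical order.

II-1 ∈ {GG WW, GG Ww, Gg WW, Gg Ww, gg WW, gg Ww}

G/I-1 aff ·: Gg|GG
G/I-2 aff ·: Gg|GG
G/II-1 ? I-1×I-2: gg|Gg|GG
G/II-2 ? ·: gg|Gg|GG
G/II-3 aff I-1×I-2: Gg|GG
G/III-1 aff II-2×II-1: Gg|GG
⇒ G over [I-1,I-2,II-1,II-2,II-3,III-1]: 62 consistent
W/I-1 aff ·: Ww|WW
W/I-2 ? ·: ww|Ww|WW
W/II-1 ? I-1×I-2: Ww|WW
W/II-2 un ·: ww
W/II-3 ? I-1×I-2: ww|Ww|WW
W/III-1 aff II-2×II-1: Ww
⇒ W over [I-1,I-2,II-1,II-2,II-3,III-1]: 18 consistent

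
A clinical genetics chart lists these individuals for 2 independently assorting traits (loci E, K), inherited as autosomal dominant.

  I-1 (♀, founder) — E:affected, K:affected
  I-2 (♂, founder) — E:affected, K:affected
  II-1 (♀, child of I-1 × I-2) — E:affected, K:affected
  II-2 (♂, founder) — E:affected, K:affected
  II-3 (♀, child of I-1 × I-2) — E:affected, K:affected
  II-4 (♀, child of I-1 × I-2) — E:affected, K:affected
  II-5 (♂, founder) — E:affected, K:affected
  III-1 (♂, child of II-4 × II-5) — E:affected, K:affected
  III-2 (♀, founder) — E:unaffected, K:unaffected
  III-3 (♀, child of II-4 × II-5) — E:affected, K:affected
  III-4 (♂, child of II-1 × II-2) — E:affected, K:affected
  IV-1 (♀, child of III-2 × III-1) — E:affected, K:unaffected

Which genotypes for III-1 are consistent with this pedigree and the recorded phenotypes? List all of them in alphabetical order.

E/I-1 aff ·: Ee|EE
E/I-2 aff ·: Ee|EE
E/II-1 aff I-1×I-2: Ee|EE
E/II-2 aff ·: Ee|EE
E/II-3 aff I-1×I-2: Ee|EE
E/II-4 aff I-1×I-2: Ee|EE
E/II-5 aff ·: Ee|EE
E/III-1 aff II-4×II-5: Ee|EE
E/III-2 un ·: ee
E/III-3 aff II-4×II-5: Ee|EE
E/III-4 aff II-1×II-2: Ee|EE
E/IV-1 aff III-2×III-1: Ee
⇒ E over [I-1,I-2,II-1,II-2,II-3,II-4,II-5,III-1,III-2,III-3,III-4,IV-1]: 561 consistent
K/I-1 aff ·: Kk|KK
K/I-2 aff ·: Kk|KK
K/II-1 aff I-1×I-2: Kk|KK
K/II-2 aff ·: Kk|KK
K/II-3 aff I-1×I-2: Kk|KK
K/II-4 aff I-1×I-2: Kk|KK
K/II-5 aff ·: Kk|KK
K/III-1 aff II-4×II-5: Kk
K/III-2 un ·: kk
K/III-3 aff II-4×II-5: Kk|KK
K/III-4 aff II-1×II-2: Kk|KK
K/IV-1 un III-2×III-1: kk
⇒ K over [I-1,I-2,II-1,II-2,II-3,II-4,II-5,III-1,III-2,III-3,III-4,IV-1]: 258 consistent

III-1 ∈ {EE Kk, Ee Kk}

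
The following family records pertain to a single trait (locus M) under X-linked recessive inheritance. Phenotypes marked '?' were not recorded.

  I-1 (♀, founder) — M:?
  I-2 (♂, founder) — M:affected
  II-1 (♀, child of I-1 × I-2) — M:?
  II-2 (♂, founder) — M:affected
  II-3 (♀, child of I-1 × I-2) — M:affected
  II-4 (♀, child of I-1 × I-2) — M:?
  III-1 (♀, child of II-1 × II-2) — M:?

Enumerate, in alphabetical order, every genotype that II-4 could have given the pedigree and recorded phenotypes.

M/I-1 ? ·: X^MX^m|X^mX^m
M/I-2 aff ·: X^mY
M/II-1 ? I-1×I-2: X^MX^m|X^mX^m
M/II-2 aff ·: X^mY
M/II-3 aff I-1×I-2: X^mX^m
M/II-4 ? I-1×I-2: X^MX^m|X^mX^m
M/III-1 ? II-1×II-2: X^MX^m|X^mX^m
⇒ M over [I-1,I-2,II-1,II-2,II-3,II-4,III-1]: 7 consistent

II-4 ∈ {X^MX^m, X^mX^m}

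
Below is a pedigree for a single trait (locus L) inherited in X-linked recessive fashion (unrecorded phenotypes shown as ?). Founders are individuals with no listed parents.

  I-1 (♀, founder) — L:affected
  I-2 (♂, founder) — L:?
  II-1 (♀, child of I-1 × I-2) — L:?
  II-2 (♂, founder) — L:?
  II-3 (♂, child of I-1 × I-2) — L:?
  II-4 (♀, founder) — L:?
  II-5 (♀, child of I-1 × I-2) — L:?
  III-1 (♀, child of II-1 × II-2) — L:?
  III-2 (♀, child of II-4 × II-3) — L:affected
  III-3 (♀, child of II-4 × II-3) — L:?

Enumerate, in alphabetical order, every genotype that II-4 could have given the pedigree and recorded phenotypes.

II-4 ∈ {X^LX^l, X^lX^l}

L/I-1 aff ·: X^lX^l
L/I-2 ? ·: X^LY|X^lY
L/II-1 ? I-1×I-2: X^LX^l|X^lX^l
L/II-2 ? ·: X^LY|X^lY
L/II-3 ? I-1×I-2: X^lY
L/II-4 ? ·: X^LX^l|X^lX^l
L/II-5 ? I-1×I-2: X^LX^l|X^lX^l
L/III-1 ? II-1×II-2: X^LX^L|X^LX^l|X^lX^l
L/III-2 aff II-4×II-3: X^lX^l
L/III-3 ? II-4×II-3: X^LX^l|X^lX^l
⇒ L over [I-1,I-2,II-1,II-2,II-3,II-4,II-5,III-1,III-2,III-3]: 18 consistent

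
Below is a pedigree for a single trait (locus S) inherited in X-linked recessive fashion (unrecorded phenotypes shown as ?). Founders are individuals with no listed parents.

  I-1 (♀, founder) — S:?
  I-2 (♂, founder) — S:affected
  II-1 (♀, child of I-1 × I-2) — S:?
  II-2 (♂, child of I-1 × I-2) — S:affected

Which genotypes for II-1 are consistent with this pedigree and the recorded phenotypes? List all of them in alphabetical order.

II-1 ∈ {X^SX^s, X^sX^s}

S/I-1 ? ·: X^SX^s|X^sX^s
S/I-2 aff ·: X^sY
S/II-1 ? I-1×I-2: X^SX^s|X^sX^s
S/II-2 aff I-1×I-2: X^sY
⇒ S over [I-1,I-2,II-1,II-2]: 3 consistent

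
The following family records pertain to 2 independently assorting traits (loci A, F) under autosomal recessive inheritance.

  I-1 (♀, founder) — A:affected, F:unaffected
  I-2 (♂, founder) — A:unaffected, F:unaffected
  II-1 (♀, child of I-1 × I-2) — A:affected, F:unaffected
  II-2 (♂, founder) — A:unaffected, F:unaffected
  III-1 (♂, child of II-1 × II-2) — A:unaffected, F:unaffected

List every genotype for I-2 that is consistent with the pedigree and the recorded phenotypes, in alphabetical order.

I-2 ∈ {Aa FF, Aa Ff}

A/I-1 aff ·: aa
A/I-2 un ·: Aa
A/II-1 aff I-1×I-2: aa
A/II-2 un ·: AA|Aa
A/III-1 un II-1×II-2: Aa
⇒ A over [I-1,I-2,II-1,II-2,III-1]: 2 consistent
F/I-1 un ·: FF|Ff
F/I-2 un ·: FF|Ff
F/II-1 un I-1×I-2: FF|Ff
F/II-2 un ·: FF|Ff
F/III-1 un II-1×II-2: FF|Ff
⇒ F over [I-1,I-2,II-1,II-2,III-1]: 24 consistent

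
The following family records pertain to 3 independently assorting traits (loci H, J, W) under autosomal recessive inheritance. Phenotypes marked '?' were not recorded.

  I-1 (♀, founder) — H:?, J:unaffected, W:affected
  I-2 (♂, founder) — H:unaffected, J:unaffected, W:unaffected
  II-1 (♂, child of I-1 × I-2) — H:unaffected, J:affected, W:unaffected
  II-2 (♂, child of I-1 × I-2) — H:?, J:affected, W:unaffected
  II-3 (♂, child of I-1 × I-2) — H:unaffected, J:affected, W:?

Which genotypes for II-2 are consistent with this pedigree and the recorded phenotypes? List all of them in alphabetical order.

II-2 ∈ {HH jj Ww, Hh jj Ww, hh jj Ww}

H/I-1 ? ·: HH|Hh|hh
H/I-2 un ·: HH|Hh
H/II-1 un I-1×I-2: HH|Hh
H/II-2 ? I-1×I-2: HH|Hh|hh
H/II-3 un I-1×I-2: HH|Hh
⇒ H over [I-1,I-2,II-1,II-2,II-3]: 32 consistent
J/I-1 un ·: Jj
J/I-2 un ·: Jj
J/II-1 aff I-1×I-2: jj
J/II-2 aff I-1×I-2: jj
J/II-3 aff I-1×I-2: jj
⇒ J over [I-1,I-2,II-1,II-2,II-3]: 1 consistent
W/I-1 aff ·: ww
W/I-2 un ·: WW|Ww
W/II-1 un I-1×I-2: Ww
W/II-2 un I-1×I-2: Ww
W/II-3 ? I-1×I-2: Ww|ww
⇒ W over [I-1,I-2,II-1,II-2,II-3]: 3 consistent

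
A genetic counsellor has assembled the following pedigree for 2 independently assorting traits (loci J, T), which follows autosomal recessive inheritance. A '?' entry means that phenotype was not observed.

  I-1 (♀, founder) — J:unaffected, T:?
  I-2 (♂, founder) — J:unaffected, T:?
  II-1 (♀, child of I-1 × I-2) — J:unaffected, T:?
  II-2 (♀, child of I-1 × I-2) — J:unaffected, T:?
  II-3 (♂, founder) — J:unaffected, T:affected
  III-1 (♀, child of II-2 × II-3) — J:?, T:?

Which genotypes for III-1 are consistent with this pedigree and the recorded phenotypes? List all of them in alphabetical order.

J/I-1 un ·: JJ|Jj
J/I-2 un ·: JJ|Jj
J/II-1 un I-1×I-2: JJ|Jj
J/II-2 un I-1×I-2: JJ|Jj
J/II-3 un ·: JJ|Jj
J/III-1 ? II-2×II-3: JJ|Jj|jj
⇒ J over [I-1,I-2,II-1,II-2,II-3,III-1]: 51 consistent
T/I-1 ? ·: TT|Tt|tt
T/I-2 ? ·: TT|Tt|tt
T/II-1 ? I-1×I-2: TT|Tt|tt
T/II-2 ? I-1×I-2: TT|Tt|tt
T/II-3 aff ·: tt
T/III-1 ? II-2×II-3: Tt|tt
⇒ T over [I-1,I-2,II-1,II-2,II-3,III-1]: 42 consistent

III-1 ∈ {JJ Tt, JJ tt, Jj Tt, Jj tt, jj Tt, jj tt}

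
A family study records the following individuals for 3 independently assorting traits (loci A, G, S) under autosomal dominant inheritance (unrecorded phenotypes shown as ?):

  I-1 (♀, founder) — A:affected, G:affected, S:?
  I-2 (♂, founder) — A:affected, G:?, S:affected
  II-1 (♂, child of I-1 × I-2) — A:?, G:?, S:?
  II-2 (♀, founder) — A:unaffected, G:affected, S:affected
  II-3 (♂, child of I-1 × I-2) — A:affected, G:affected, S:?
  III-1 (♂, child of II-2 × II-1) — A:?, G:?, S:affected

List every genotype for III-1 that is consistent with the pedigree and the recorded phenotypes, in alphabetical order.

III-1 ∈ {Aa GG SS, Aa GG Ss, Aa Gg SS, Aa Gg Ss, Aa gg SS, Aa gg Ss, aa GG SS, aa GG Ss, aa Gg SS, aa Gg Ss, aa gg SS, aa gg Ss}

A/I-1 aff ·: Aa|AA
A/I-2 aff ·: Aa|AA
A/II-1 ? I-1×I-2: aa|Aa|AA
A/II-2 un ·: aa
A/II-3 aff I-1×I-2: Aa|AA
A/III-1 ? II-2×II-1: aa|Aa
⇒ A over [I-1,I-2,II-1,II-2,II-3,III-1]: 21 consistent
G/I-1 aff ·: Gg|GG
G/I-2 ? ·: gg|Gg|GG
G/II-1 ? I-1×I-2: gg|Gg|GG
G/II-2 aff ·: Gg|GG
G/II-3 aff I-1×I-2: Gg|GG
G/III-1 ? II-2×II-1: gg|Gg|GG
⇒ G over [I-1,I-2,II-1,II-2,II-3,III-1]: 70 consistent
S/I-1 ? ·: ss|Ss|SS
S/I-2 aff ·: Ss|SS
S/II-1 ? I-1×I-2: ss|Ss|SS
S/II-2 aff ·: Ss|SS
S/II-3 ? I-1×I-2: ss|Ss|SS
S/III-1 aff II-2×II-1: Ss|SS
⇒ S over [I-1,I-2,II-1,II-2,II-3,III-1]: 74 consistent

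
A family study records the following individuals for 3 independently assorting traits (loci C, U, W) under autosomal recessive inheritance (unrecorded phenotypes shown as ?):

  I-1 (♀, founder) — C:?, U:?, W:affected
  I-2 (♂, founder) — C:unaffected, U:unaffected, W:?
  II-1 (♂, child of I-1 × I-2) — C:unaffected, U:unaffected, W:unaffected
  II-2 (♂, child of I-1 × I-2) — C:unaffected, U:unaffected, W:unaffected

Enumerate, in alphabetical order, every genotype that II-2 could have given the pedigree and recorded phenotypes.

C/I-1 ? ·: CC|Cc|cc
C/I-2 un ·: CC|Cc
C/II-1 un I-1×I-2: CC|Cc
C/II-2 un I-1×I-2: CC|Cc
⇒ C over [I-1,I-2,II-1,II-2]: 15 consistent
U/I-1 ? ·: UU|Uu|uu
U/I-2 un ·: UU|Uu
U/II-1 un I-1×I-2: UU|Uu
U/II-2 un I-1×I-2: UU|Uu
⇒ U over [I-1,I-2,II-1,II-2]: 15 consistent
W/I-1 aff ·: ww
W/I-2 ? ·: WW|Ww
W/II-1 un I-1×I-2: Ww
W/II-2 un I-1×I-2: Ww
⇒ W over [I-1,I-2,II-1,II-2]: 2 consistent

II-2 ∈ {CC UU Ww, CC Uu Ww, Cc UU Ww, Cc Uu Ww}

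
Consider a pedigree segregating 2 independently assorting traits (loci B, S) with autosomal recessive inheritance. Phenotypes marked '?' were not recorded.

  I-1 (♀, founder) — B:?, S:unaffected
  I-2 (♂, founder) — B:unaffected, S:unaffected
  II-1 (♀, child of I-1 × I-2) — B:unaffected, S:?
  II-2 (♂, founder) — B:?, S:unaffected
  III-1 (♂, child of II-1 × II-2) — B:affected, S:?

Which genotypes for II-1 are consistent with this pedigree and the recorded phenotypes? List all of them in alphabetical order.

B/I-1 ? ·: BB|Bb|bb
B/I-2 un ·: BB|Bb
B/II-1 un I-1×I-2: Bb
B/II-2 ? ·: Bb|bb
B/III-1 aff II-1×II-2: bb
⇒ B over [I-1,I-2,II-1,II-2,III-1]: 10 consistent
S/I-1 un ·: SS|Ss
S/I-2 un ·: SS|Ss
S/II-1 ? I-1×I-2: SS|Ss|ss
S/II-2 un ·: SS|Ss
S/III-1 ? II-1×II-2: SS|Ss|ss
⇒ S over [I-1,I-2,II-1,II-2,III-1]: 30 consistent

II-1 ∈ {Bb SS, Bb Ss, Bb ss}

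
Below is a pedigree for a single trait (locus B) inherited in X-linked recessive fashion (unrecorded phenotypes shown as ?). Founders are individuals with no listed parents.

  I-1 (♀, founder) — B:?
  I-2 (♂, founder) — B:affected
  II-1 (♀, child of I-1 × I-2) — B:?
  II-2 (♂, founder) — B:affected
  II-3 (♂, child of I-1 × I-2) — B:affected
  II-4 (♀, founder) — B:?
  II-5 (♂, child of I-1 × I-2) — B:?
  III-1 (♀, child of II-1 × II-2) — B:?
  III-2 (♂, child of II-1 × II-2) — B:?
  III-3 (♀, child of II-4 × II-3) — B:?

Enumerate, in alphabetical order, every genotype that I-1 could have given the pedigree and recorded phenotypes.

I-1 ∈ {X^BX^b, X^bX^b}

B/I-1 ? ·: X^BX^b|X^bX^b
B/I-2 aff ·: X^bY
B/II-1 ? I-1×I-2: X^BX^b|X^bX^b
B/II-2 aff ·: X^bY
B/II-3 aff I-1×I-2: X^bY
B/II-4 ? ·: X^BX^B|X^BX^b|X^bX^b
B/II-5 ? I-1×I-2: X^BY|X^bY
B/III-1 ? II-1×II-2: X^BX^b|X^bX^b
B/III-2 ? II-1×II-2: X^BY|X^bY
B/III-3 ? II-4×II-3: X^BX^b|X^bX^b
⇒ B over [I-1,I-2,II-1,II-2,II-3,II-4,II-5,III-1,III-2,III-3]: 44 consistent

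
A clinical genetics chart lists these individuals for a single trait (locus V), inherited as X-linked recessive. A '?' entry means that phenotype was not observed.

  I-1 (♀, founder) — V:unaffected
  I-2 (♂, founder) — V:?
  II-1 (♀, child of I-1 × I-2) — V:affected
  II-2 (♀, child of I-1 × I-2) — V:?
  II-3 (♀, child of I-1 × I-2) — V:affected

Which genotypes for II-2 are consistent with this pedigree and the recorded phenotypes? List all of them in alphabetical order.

II-2 ∈ {X^VX^v, X^vX^v}

V/I-1 un ·: X^VX^v
V/I-2 ? ·: X^vY
V/II-1 aff I-1×I-2: X^vX^v
V/II-2 ? I-1×I-2: X^VX^v|X^vX^v
V/II-3 aff I-1×I-2: X^vX^v
⇒ V over [I-1,I-2,II-1,II-2,II-3]: 2 consistent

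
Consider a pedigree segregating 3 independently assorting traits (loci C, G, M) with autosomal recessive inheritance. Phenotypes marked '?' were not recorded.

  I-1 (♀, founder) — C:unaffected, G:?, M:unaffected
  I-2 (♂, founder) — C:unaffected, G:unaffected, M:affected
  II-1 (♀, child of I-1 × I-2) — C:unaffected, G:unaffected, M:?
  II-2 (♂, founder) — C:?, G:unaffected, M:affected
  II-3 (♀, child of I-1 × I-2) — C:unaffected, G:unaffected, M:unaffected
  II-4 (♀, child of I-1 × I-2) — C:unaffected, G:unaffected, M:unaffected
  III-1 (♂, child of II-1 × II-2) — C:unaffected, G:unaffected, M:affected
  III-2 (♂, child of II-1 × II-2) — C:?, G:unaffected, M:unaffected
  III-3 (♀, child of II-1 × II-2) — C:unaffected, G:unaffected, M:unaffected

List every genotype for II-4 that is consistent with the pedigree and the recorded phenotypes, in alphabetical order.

C/I-1 un ·: CC|Cc
C/I-2 un ·: CC|Cc
C/II-1 un I-1×I-2: CC|Cc
C/II-2 ? ·: CC|Cc|cc
C/II-3 un I-1×I-2: CC|Cc
C/II-4 un I-1×I-2: CC|Cc
C/III-1 un II-1×II-2: CC|Cc
C/III-2 ? II-1×II-2: CC|Cc|cc
C/III-3 un II-1×II-2: CC|Cc
⇒ C over [I-1,I-2,II-1,II-2,II-3,II-4,III-1,III-2,III-3]: 394 consistent
G/I-1 ? ·: GG|Gg|gg
G/I-2 un ·: GG|Gg
G/II-1 un I-1×I-2: GG|Gg
G/II-2 un ·: GG|Gg
G/II-3 un I-1×I-2: GG|Gg
G/II-4 un I-1×I-2: GG|Gg
G/III-1 un II-1×II-2: GG|Gg
G/III-2 un II-1×II-2: GG|Gg
G/III-3 un II-1×II-2: GG|Gg
⇒ G over [I-1,I-2,II-1,II-2,II-3,II-4,III-1,III-2,III-3]: 341 consistent
M/I-1 un ·: MM|Mm
M/I-2 aff ·: mm
M/II-1 ? I-1×I-2: Mm
M/II-2 aff ·: mm
M/II-3 un I-1×I-2: Mm
M/II-4 un I-1×I-2: Mm
M/III-1 aff II-1×II-2: mm
M/III-2 un II-1×II-2: Mm
M/III-3 un II-1×II-2: Mm
⇒ M over [I-1,I-2,II-1,II-2,II-3,II-4,III-1,III-2,III-3]: 2 consistent

II-4 ∈ {CC GG Mm, CC Gg Mm, Cc GG Mm, Cc Gg Mm}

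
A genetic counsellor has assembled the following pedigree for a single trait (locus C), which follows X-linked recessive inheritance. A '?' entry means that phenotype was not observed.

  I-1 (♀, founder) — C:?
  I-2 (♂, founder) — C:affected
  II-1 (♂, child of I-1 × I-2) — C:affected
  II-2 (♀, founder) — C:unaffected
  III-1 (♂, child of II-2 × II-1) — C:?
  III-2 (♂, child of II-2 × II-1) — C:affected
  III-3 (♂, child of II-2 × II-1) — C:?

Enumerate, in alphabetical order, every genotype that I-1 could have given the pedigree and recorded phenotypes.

I-1 ∈ {X^CX^c, X^cX^c}

C/I-1 ? ·: X^CX^c|X^cX^c
C/I-2 aff ·: X^cY
C/II-1 aff I-1×I-2: X^cY
C/II-2 un ·: X^CX^c
C/III-1 ? II-2×II-1: X^CY|X^cY
C/III-2 aff II-2×II-1: X^cY
C/III-3 ? II-2×II-1: X^CY|X^cY
⇒ C over [I-1,I-2,II-1,II-2,III-1,III-2,III-3]: 8 consistent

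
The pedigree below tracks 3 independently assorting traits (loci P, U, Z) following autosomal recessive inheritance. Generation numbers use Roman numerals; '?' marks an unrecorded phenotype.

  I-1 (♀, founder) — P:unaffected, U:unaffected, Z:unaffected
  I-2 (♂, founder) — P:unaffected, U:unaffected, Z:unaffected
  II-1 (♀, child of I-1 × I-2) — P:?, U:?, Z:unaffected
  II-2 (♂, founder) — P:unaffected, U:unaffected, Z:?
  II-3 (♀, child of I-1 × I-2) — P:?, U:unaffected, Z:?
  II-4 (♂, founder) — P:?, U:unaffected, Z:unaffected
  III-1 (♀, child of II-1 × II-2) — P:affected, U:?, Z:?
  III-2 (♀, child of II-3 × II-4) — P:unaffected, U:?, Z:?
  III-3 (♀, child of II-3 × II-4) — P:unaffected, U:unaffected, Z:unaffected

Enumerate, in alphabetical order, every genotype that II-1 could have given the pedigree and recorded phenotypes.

P/I-1 un ·: PP|Pp
P/I-2 un ·: PP|Pp
P/II-1 ? I-1×I-2: Pp|pp
P/II-2 un ·: Pp
P/II-3 ? I-1×I-2: PP|Pp|pp
P/II-4 ? ·: PP|Pp|pp
P/III-1 aff II-1×II-2: pp
P/III-2 un II-3×II-4: PP|Pp
P/III-3 un II-3×II-4: PP|Pp
⇒ P over [I-1,I-2,II-1,II-2,II-3,II-4,III-1,III-2,III-3]: 64 consistent
U/I-1 un ·: UU|Uu
U/I-2 un ·: UU|Uu
U/II-1 ? I-1×I-2: UU|Uu|uu
U/II-2 un ·: UU|Uu
U/II-3 un I-1×I-2: UU|Uu
U/II-4 un ·: UU|Uu
U/III-1 ? II-1×II-2: UU|Uu|uu
U/III-2 ? II-3×II-4: UU|Uu|uu
U/III-3 un II-3×II-4: UU|Uu
⇒ U over [I-1,I-2,II-1,II-2,II-3,II-4,III-1,III-2,III-3]: 420 consistent
Z/I-1 un ·: ZZ|Zz
Z/I-2 un ·: ZZ|Zz
Z/II-1 un I-1×I-2: ZZ|Zz
Z/II-2 ? ·: ZZ|Zz|zz
Z/II-3 ? I-1×I-2: ZZ|Zz|zz
Z/II-4 un ·: ZZ|Zz
Z/III-1 ? II-1×II-2: ZZ|Zz|zz
Z/III-2 ? II-3×II-4: ZZ|Zz|zz
Z/III-3 un II-3×II-4: ZZ|Zz
⇒ Z over [I-1,I-2,II-1,II-2,II-3,II-4,III-1,III-2,III-3]: 548 consistent

II-1 ∈ {Pp UU ZZ, Pp UU Zz, Pp Uu ZZ, Pp Uu Zz, Pp uu ZZ, Pp uu Zz, pp UU ZZ, pp UU Zz, pp Uu ZZ, pp Uu Zz, pp uu ZZ, pp uu Zz}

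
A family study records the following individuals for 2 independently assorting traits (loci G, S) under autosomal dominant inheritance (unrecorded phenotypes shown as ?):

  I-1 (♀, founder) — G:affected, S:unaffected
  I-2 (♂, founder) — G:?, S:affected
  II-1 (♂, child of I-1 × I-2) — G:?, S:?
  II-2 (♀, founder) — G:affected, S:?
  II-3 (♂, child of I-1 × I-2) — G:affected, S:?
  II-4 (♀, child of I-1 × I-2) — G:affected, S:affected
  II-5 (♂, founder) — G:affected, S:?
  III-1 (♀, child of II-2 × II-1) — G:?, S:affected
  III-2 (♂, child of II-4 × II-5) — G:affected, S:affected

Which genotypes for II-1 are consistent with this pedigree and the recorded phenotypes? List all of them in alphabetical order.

II-1 ∈ {GG Ss, GG ss, Gg Ss, Gg ss, gg Ss, gg ss}

G/I-1 aff ·: Gg|GG
G/I-2 ? ·: gg|Gg|GG
G/II-1 ? I-1×I-2: gg|Gg|GG
G/II-2 aff ·: Gg|GG
G/II-3 aff I-1×I-2: Gg|GG
G/II-4 aff I-1×I-2: Gg|GG
G/II-5 aff ·: Gg|GG
G/III-1 ? II-2×II-1: gg|Gg|GG
G/III-2 aff II-4×II-5: Gg|GG
⇒ G over [I-1,I-2,II-1,II-2,II-3,II-4,II-5,III-1,III-2]: 439 consistent
S/I-1 un ·: ss
S/I-2 aff ·: Ss|SS
S/II-1 ? I-1×I-2: ss|Ss
S/II-2 ? ·: ss|Ss|SS
S/II-3 ? I-1×I-2: ss|Ss
S/II-4 aff I-1×I-2: Ss
S/II-5 ? ·: ss|Ss|SS
S/III-1 aff II-2×II-1: Ss|SS
S/III-2 aff II-4×II-5: Ss|SS
⇒ S over [I-1,I-2,II-1,II-2,II-3,II-4,II-5,III-1,III-2]: 95 consistent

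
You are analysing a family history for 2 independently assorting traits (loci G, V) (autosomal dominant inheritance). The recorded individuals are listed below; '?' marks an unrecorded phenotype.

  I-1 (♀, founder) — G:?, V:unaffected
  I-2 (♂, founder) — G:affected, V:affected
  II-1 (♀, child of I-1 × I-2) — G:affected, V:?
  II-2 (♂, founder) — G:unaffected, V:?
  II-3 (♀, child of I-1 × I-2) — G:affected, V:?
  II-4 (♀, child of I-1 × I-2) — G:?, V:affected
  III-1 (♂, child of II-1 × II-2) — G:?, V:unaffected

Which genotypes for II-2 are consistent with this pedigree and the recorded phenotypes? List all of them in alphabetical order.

II-2 ∈ {gg Vv, gg vv}

G/I-1 ? ·: gg|Gg|GG
G/I-2 aff ·: Gg|GG
G/II-1 aff I-1×I-2: Gg|GG
G/II-2 un ·: gg
G/II-3 aff I-1×I-2: Gg|GG
G/II-4 ? I-1×I-2: gg|Gg|GG
G/III-1 ? II-1×II-2: gg|Gg
⇒ G over [I-1,I-2,II-1,II-2,II-3,II-4,III-1]: 49 consistent
V/I-1 un ·: vv
V/I-2 aff ·: Vv|VV
V/II-1 ? I-1×I-2: vv|Vv
V/II-2 ? ·: vv|Vv
V/II-3 ? I-1×I-2: vv|Vv
V/II-4 aff I-1×I-2: Vv
V/III-1 un II-1×II-2: vv
⇒ V over [I-1,I-2,II-1,II-2,II-3,II-4,III-1]: 10 consistent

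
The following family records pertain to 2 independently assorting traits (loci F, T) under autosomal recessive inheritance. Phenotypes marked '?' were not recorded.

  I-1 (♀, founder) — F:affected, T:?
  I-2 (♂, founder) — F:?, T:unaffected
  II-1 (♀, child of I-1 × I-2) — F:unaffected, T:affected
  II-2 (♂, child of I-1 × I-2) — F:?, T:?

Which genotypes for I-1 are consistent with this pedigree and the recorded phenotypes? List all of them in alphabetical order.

I-1 ∈ {ff Tt, ff tt}

F/I-1 aff ·: ff
F/I-2 ? ·: FF|Ff
F/II-1 un I-1×I-2: Ff
F/II-2 ? I-1×I-2: Ff|ff
⇒ F over [I-1,I-2,II-1,II-2]: 3 consistent
T/I-1 ? ·: Tt|tt
T/I-2 un ·: Tt
T/II-1 aff I-1×I-2: tt
T/II-2 ? I-1×I-2: TT|Tt|tt
⇒ T over [I-1,I-2,II-1,II-2]: 5 consistent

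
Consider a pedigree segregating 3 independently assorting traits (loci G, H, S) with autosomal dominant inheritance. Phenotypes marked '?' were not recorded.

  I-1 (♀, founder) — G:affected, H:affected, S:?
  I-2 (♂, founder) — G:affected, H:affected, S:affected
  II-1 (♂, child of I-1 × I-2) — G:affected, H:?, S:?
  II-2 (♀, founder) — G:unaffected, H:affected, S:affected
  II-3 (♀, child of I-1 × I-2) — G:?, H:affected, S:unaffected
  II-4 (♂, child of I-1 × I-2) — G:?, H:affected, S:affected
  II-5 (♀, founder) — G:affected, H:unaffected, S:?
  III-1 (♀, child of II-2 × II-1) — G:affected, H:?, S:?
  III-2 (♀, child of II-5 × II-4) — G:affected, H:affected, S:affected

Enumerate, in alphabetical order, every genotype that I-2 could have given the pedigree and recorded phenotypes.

I-2 ∈ {GG HH Ss, GG Hh Ss, Gg HH Ss, Gg Hh Ss}

G/I-1 aff ·: Gg|GG
G/I-2 aff ·: Gg|GG
G/II-1 aff I-1×I-2: Gg|GG
G/II-2 un ·: gg
G/II-3 ? I-1×I-2: gg|Gg|GG
G/II-4 ? I-1×I-2: gg|Gg|GG
G/II-5 aff ·: Gg|GG
G/III-1 aff II-2×II-1: Gg
G/III-2 aff II-5×II-4: Gg|GG
⇒ G over [I-1,I-2,II-1,II-2,II-3,II-4,II-5,III-1,III-2]: 113 consistent
H/I-1 aff ·: Hh|HH
H/I-2 aff ·: Hh|HH
H/II-1 ? I-1×I-2: hh|Hh|HH
H/II-2 aff ·: Hh|HH
H/II-3 aff I-1×I-2: Hh|HH
H/II-4 aff I-1×I-2: Hh|HH
H/II-5 un ·: hh
H/III-1 ? II-2×II-1: hh|Hh|HH
H/III-2 aff II-5×II-4: Hh
⇒ H over [I-1,I-2,II-1,II-2,II-3,II-4,II-5,III-1,III-2]: 111 consistent
S/I-1 ? ·: ss|Ss
S/I-2 aff ·: Ss
S/II-1 ? I-1×I-2: ss|Ss|SS
S/II-2 aff ·: Ss|SS
S/II-3 un I-1×I-2: ss
S/II-4 aff I-1×I-2: Ss|SS
S/II-5 ? ·: ss|Ss|SS
S/III-1 ? II-2×II-1: ss|Ss|SS
S/III-2 aff II-5×II-4: Ss|SS
⇒ S over [I-1,I-2,II-1,II-2,II-3,II-4,II-5,III-1,III-2]: 139 consistent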